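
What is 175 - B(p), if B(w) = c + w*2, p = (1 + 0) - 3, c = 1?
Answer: 178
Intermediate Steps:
p = -2 (p = 1 - 3 = -2)
B(w) = 1 + 2*w (B(w) = 1 + w*2 = 1 + 2*w)
175 - B(p) = 175 - (1 + 2*(-2)) = 175 - (1 - 4) = 175 - 1*(-3) = 175 + 3 = 178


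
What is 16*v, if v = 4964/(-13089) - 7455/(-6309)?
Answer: 39265552/3058463 ≈ 12.838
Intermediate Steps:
v = 2454097/3058463 (v = 4964*(-1/13089) - 7455*(-1/6309) = -4964/13089 + 2485/2103 = 2454097/3058463 ≈ 0.80240)
16*v = 16*(2454097/3058463) = 39265552/3058463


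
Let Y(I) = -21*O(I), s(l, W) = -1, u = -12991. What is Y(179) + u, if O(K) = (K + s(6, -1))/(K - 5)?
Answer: -377362/29 ≈ -13012.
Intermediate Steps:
O(K) = (-1 + K)/(-5 + K) (O(K) = (K - 1)/(K - 5) = (-1 + K)/(-5 + K))
Y(I) = -21*(-1 + I)/(-5 + I)
Y(179) + u = 21*(1 - 1*179)/(-5 + 179) - 12991 = 21*(1 - 179)/174 - 12991 = 21*(1/174)*(-178) - 12991 = -623/29 - 12991 = -377362/29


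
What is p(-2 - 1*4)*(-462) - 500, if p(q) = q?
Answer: 2272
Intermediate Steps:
p(-2 - 1*4)*(-462) - 500 = (-2 - 1*4)*(-462) - 500 = (-2 - 4)*(-462) - 500 = -6*(-462) - 500 = 2772 - 500 = 2272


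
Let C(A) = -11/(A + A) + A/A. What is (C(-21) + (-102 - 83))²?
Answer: 59552089/1764 ≈ 33760.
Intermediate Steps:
C(A) = 1 - 11/(2*A) (C(A) = -11*1/(2*A) + 1 = -11/(2*A) + 1 = 1 - 11/(2*A))
(C(-21) + (-102 - 83))² = ((-11/2 - 21)/(-21) + (-102 - 83))² = (-1/21*(-53/2) - 185)² = (53/42 - 185)² = (-7717/42)² = 59552089/1764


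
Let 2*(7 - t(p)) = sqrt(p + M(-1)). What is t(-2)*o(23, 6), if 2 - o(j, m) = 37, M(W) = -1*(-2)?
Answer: -245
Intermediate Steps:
M(W) = 2
o(j, m) = -35 (o(j, m) = 2 - 1*37 = 2 - 37 = -35)
t(p) = 7 - sqrt(2 + p)/2 (t(p) = 7 - sqrt(p + 2)/2 = 7 - sqrt(2 + p)/2)
t(-2)*o(23, 6) = (7 - sqrt(2 - 2)/2)*(-35) = (7 - sqrt(0)/2)*(-35) = (7 - 1/2*0)*(-35) = (7 + 0)*(-35) = 7*(-35) = -245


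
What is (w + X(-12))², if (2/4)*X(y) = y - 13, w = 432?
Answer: 145924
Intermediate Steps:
X(y) = -26 + 2*y (X(y) = 2*(y - 13) = 2*(-13 + y) = -26 + 2*y)
(w + X(-12))² = (432 + (-26 + 2*(-12)))² = (432 + (-26 - 24))² = (432 - 50)² = 382² = 145924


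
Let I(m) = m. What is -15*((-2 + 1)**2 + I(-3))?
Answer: 30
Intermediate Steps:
-15*((-2 + 1)**2 + I(-3)) = -15*((-2 + 1)**2 - 3) = -15*((-1)**2 - 3) = -15*(1 - 3) = -15*(-2) = 30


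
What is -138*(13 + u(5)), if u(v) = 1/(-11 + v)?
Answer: -1771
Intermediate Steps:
-138*(13 + u(5)) = -138*(13 + 1/(-11 + 5)) = -138*(13 + 1/(-6)) = -138*(13 - ⅙) = -138*77/6 = -1771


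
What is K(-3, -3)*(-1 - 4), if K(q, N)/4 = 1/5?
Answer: -4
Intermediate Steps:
K(q, N) = 4/5
K(-3, -3)*(-1 - 4) = 4*(-1 - 4)/5 = (4/5)*(-5) = -4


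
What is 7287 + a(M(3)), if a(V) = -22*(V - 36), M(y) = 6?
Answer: 7947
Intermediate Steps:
a(V) = 792 - 22*V (a(V) = -22*(-36 + V) = 792 - 22*V)
7287 + a(M(3)) = 7287 + (792 - 22*6) = 7287 + (792 - 132) = 7287 + 660 = 7947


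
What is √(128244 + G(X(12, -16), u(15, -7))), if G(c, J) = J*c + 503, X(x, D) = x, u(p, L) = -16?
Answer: √128555 ≈ 358.55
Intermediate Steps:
G(c, J) = 503 + J*c
√(128244 + G(X(12, -16), u(15, -7))) = √(128244 + (503 - 16*12)) = √(128244 + (503 - 192)) = √(128244 + 311) = √128555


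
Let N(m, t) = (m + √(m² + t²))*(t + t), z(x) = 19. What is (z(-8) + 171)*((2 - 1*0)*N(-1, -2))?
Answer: 1520 - 1520*√5 ≈ -1878.8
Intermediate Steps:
N(m, t) = 2*t*(m + √(m² + t²)) (N(m, t) = (m + √(m² + t²))*(2*t) = 2*t*(m + √(m² + t²)))
(z(-8) + 171)*((2 - 1*0)*N(-1, -2)) = (19 + 171)*((2 - 1*0)*(2*(-2)*(-1 + √((-1)² + (-2)²)))) = 190*((2 + 0)*(2*(-2)*(-1 + √(1 + 4)))) = 190*(2*(2*(-2)*(-1 + √5))) = 190*(2*(4 - 4*√5)) = 190*(8 - 8*√5) = 1520 - 1520*√5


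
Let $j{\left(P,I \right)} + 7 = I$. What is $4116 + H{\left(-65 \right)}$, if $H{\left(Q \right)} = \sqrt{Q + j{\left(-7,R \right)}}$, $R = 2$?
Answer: $4116 + i \sqrt{70} \approx 4116.0 + 8.3666 i$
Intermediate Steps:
$j{\left(P,I \right)} = -7 + I$
$H{\left(Q \right)} = \sqrt{-5 + Q}$ ($H{\left(Q \right)} = \sqrt{Q + \left(-7 + 2\right)} = \sqrt{Q - 5} = \sqrt{-5 + Q}$)
$4116 + H{\left(-65 \right)} = 4116 + \sqrt{-5 - 65} = 4116 + \sqrt{-70} = 4116 + i \sqrt{70}$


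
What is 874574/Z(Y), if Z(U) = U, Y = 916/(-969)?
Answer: -423731103/458 ≈ -9.2518e+5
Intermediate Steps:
Y = -916/969 (Y = 916*(-1/969) = -916/969 ≈ -0.94530)
874574/Z(Y) = 874574/(-916/969) = 874574*(-969/916) = -423731103/458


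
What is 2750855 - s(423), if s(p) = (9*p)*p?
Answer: 1140494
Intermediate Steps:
s(p) = 9*p²
2750855 - s(423) = 2750855 - 9*423² = 2750855 - 9*178929 = 2750855 - 1*1610361 = 2750855 - 1610361 = 1140494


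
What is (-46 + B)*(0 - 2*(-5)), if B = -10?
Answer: -560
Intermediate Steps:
(-46 + B)*(0 - 2*(-5)) = (-46 - 10)*(0 - 2*(-5)) = -56*(0 + 10) = -56*10 = -560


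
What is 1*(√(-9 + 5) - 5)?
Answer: -5 + 2*I ≈ -5.0 + 2.0*I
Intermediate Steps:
1*(√(-9 + 5) - 5) = 1*(√(-4) - 5) = 1*(2*I - 5) = 1*(-5 + 2*I) = -5 + 2*I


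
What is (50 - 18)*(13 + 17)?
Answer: 960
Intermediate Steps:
(50 - 18)*(13 + 17) = 32*30 = 960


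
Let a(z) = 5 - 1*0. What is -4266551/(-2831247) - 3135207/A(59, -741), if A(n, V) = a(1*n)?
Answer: -8876524080374/14156235 ≈ -6.2704e+5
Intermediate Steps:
a(z) = 5 (a(z) = 5 + 0 = 5)
A(n, V) = 5
-4266551/(-2831247) - 3135207/A(59, -741) = -4266551/(-2831247) - 3135207/5 = -4266551*(-1/2831247) - 3135207*1/5 = 4266551/2831247 - 3135207/5 = -8876524080374/14156235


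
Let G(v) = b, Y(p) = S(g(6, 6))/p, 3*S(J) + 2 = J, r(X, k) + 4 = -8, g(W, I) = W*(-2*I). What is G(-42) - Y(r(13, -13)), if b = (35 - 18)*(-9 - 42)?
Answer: -15643/18 ≈ -869.06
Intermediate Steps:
g(W, I) = -2*I*W
r(X, k) = -12 (r(X, k) = -4 - 8 = -12)
S(J) = -⅔ + J/3
Y(p) = -74/(3*p) (Y(p) = (-⅔ + (-2*6*6)/3)/p = (-⅔ + (⅓)*(-72))/p = (-⅔ - 24)/p = -74/(3*p))
b = -867 (b = 17*(-51) = -867)
G(v) = -867
G(-42) - Y(r(13, -13)) = -867 - (-74)/(3*(-12)) = -867 - (-74)*(-1)/(3*12) = -867 - 1*37/18 = -867 - 37/18 = -15643/18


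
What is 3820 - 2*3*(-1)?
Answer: 3826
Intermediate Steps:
3820 - 2*3*(-1) = 3820 - 6*(-1) = 3820 + 6 = 3826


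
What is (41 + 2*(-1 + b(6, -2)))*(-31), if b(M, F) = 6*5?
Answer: -3069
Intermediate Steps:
b(M, F) = 30
(41 + 2*(-1 + b(6, -2)))*(-31) = (41 + 2*(-1 + 30))*(-31) = (41 + 2*29)*(-31) = (41 + 58)*(-31) = 99*(-31) = -3069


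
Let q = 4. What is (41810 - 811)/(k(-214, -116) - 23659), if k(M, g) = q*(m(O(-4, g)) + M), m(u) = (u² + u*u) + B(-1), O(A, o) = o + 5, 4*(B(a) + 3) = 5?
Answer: 5857/10578 ≈ 0.55370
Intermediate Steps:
B(a) = -7/4 (B(a) = -3 + (¼)*5 = -3 + 5/4 = -7/4)
O(A, o) = 5 + o
m(u) = -7/4 + 2*u² (m(u) = (u² + u*u) - 7/4 = (u² + u²) - 7/4 = 2*u² - 7/4 = -7/4 + 2*u²)
k(M, g) = -7 + 4*M + 8*(5 + g)² (k(M, g) = 4*((-7/4 + 2*(5 + g)²) + M) = 4*(-7/4 + M + 2*(5 + g)²) = -7 + 4*M + 8*(5 + g)²)
(41810 - 811)/(k(-214, -116) - 23659) = (41810 - 811)/((-7 + 4*(-214) + 8*(5 - 116)²) - 23659) = 40999/((-7 - 856 + 8*(-111)²) - 23659) = 40999/((-7 - 856 + 8*12321) - 23659) = 40999/((-7 - 856 + 98568) - 23659) = 40999/(97705 - 23659) = 40999/74046 = 40999*(1/74046) = 5857/10578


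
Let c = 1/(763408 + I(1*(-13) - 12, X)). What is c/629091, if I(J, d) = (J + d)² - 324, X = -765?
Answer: 1/872664969744 ≈ 1.1459e-12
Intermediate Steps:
I(J, d) = -324 + (J + d)²
c = 1/1387184 (c = 1/(763408 + (-324 + ((1*(-13) - 12) - 765)²)) = 1/(763408 + (-324 + ((-13 - 12) - 765)²)) = 1/(763408 + (-324 + (-25 - 765)²)) = 1/(763408 + (-324 + (-790)²)) = 1/(763408 + (-324 + 624100)) = 1/(763408 + 623776) = 1/1387184 ≈ 7.2088e-7)
c/629091 = (1/1387184)/629091 = (1/1387184)*(1/629091) = 1/872664969744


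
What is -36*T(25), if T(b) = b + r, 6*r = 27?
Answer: -1062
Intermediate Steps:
r = 9/2 (r = (⅙)*27 = 9/2 ≈ 4.5000)
T(b) = 9/2 + b (T(b) = b + 9/2 = 9/2 + b)
-36*T(25) = -36*(9/2 + 25) = -36*59/2 = -1062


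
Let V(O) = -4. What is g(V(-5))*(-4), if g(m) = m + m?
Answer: 32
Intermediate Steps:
g(m) = 2*m
g(V(-5))*(-4) = (2*(-4))*(-4) = -8*(-4) = 32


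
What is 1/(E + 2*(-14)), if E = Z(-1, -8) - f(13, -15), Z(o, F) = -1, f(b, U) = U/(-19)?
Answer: -19/566 ≈ -0.033569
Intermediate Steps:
f(b, U) = -U/19 (f(b, U) = U*(-1/19) = -U/19)
E = -34/19 (E = -1 - (-1)*(-15)/19 = -1 - 1*15/19 = -1 - 15/19 = -34/19 ≈ -1.7895)
1/(E + 2*(-14)) = 1/(-34/19 + 2*(-14)) = 1/(-34/19 - 28) = 1/(-566/19) = -19/566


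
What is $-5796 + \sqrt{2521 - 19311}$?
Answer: $-5796 + i \sqrt{16790} \approx -5796.0 + 129.58 i$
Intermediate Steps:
$-5796 + \sqrt{2521 - 19311} = -5796 + \sqrt{-16790} = -5796 + i \sqrt{16790}$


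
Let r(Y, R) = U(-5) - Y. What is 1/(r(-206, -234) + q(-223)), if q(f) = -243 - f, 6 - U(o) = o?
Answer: 1/197 ≈ 0.0050761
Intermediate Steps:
U(o) = 6 - o
r(Y, R) = 11 - Y (r(Y, R) = (6 - 1*(-5)) - Y = (6 + 5) - Y = 11 - Y)
1/(r(-206, -234) + q(-223)) = 1/((11 - 1*(-206)) + (-243 - 1*(-223))) = 1/((11 + 206) + (-243 + 223)) = 1/(217 - 20) = 1/197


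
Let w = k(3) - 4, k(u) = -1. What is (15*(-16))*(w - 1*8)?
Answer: 3120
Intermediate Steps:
w = -5 (w = -1 - 4 = -5)
(15*(-16))*(w - 1*8) = (15*(-16))*(-5 - 1*8) = -240*(-5 - 8) = -240*(-13) = 3120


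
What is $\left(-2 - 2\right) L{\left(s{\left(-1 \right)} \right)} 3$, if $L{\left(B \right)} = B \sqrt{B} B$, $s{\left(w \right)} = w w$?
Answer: $-12$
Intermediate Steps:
$s{\left(w \right)} = w^{2}$
$L{\left(B \right)} = B^{\frac{5}{2}}$ ($L{\left(B \right)} = B^{\frac{3}{2}} B = B^{\frac{5}{2}}$)
$\left(-2 - 2\right) L{\left(s{\left(-1 \right)} \right)} 3 = \left(-2 - 2\right) \left(\left(-1\right)^{2}\right)^{\frac{5}{2}} \cdot 3 = \left(-2 - 2\right) 1^{\frac{5}{2}} \cdot 3 = \left(-4\right) 1 \cdot 3 = \left(-4\right) 3 = -12$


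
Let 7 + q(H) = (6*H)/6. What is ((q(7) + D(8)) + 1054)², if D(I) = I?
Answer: 1127844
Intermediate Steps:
q(H) = -7 + H (q(H) = -7 + (6*H)/6 = -7 + (6*H)*(⅙) = -7 + H)
((q(7) + D(8)) + 1054)² = (((-7 + 7) + 8) + 1054)² = ((0 + 8) + 1054)² = (8 + 1054)² = 1062² = 1127844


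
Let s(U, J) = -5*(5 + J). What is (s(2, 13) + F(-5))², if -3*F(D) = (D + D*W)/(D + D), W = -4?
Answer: 32041/4 ≈ 8010.3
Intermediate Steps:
F(D) = ½ (F(D) = -(D + D*(-4))/(3*(D + D)) = -(D - 4*D)/(3*(2*D)) = -(-3*D)*1/(2*D)/3 = -⅓*(-3/2) = ½)
s(U, J) = -25 - 5*J
(s(2, 13) + F(-5))² = ((-25 - 5*13) + ½)² = ((-25 - 65) + ½)² = (-90 + ½)² = (-179/2)² = 32041/4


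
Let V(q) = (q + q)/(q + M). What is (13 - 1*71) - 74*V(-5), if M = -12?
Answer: -1726/17 ≈ -101.53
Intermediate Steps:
V(q) = 2*q/(-12 + q) (V(q) = (q + q)/(q - 12) = (2*q)/(-12 + q) = 2*q/(-12 + q))
(13 - 1*71) - 74*V(-5) = (13 - 1*71) - 148*(-5)/(-12 - 5) = (13 - 71) - 148*(-5)/(-17) = -58 - 148*(-5)*(-1)/17 = -58 - 74*10/17 = -58 - 740/17 = -1726/17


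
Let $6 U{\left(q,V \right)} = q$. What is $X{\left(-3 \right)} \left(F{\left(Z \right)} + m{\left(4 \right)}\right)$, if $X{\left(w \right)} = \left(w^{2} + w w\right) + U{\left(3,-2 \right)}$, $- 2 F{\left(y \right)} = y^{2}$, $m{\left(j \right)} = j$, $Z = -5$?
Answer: $- \frac{629}{4} \approx -157.25$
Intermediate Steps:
$U{\left(q,V \right)} = \frac{q}{6}$
$F{\left(y \right)} = - \frac{y^{2}}{2}$
$X{\left(w \right)} = \frac{1}{2} + 2 w^{2}$ ($X{\left(w \right)} = \left(w^{2} + w w\right) + \frac{1}{6} \cdot 3 = \left(w^{2} + w^{2}\right) + \frac{1}{2} = 2 w^{2} + \frac{1}{2} = \frac{1}{2} + 2 w^{2}$)
$X{\left(-3 \right)} \left(F{\left(Z \right)} + m{\left(4 \right)}\right) = \left(\frac{1}{2} + 2 \left(-3\right)^{2}\right) \left(- \frac{\left(-5\right)^{2}}{2} + 4\right) = \left(\frac{1}{2} + 2 \cdot 9\right) \left(\left(- \frac{1}{2}\right) 25 + 4\right) = \left(\frac{1}{2} + 18\right) \left(- \frac{25}{2} + 4\right) = \frac{37}{2} \left(- \frac{17}{2}\right) = - \frac{629}{4}$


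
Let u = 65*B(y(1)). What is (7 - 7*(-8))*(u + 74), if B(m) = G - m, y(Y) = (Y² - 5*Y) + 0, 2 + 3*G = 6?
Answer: 26502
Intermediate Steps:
G = 4/3 (G = -⅔ + (⅓)*6 = -⅔ + 2 = 4/3 ≈ 1.3333)
y(Y) = Y² - 5*Y
B(m) = 4/3 - m
u = 1040/3 (u = 65*(4/3 - (-5 + 1)) = 65*(4/3 - (-4)) = 65*(4/3 - 1*(-4)) = 65*(4/3 + 4) = 65*(16/3) = 1040/3 ≈ 346.67)
(7 - 7*(-8))*(u + 74) = (7 - 7*(-8))*(1040/3 + 74) = (7 + 56)*(1262/3) = 63*(1262/3) = 26502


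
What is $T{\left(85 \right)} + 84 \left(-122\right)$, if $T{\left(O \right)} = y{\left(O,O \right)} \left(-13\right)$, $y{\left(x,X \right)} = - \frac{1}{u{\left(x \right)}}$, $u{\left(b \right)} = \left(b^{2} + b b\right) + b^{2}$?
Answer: $- \frac{222125387}{21675} \approx -10248.0$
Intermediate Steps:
$u{\left(b \right)} = 3 b^{2}$ ($u{\left(b \right)} = \left(b^{2} + b^{2}\right) + b^{2} = 2 b^{2} + b^{2} = 3 b^{2}$)
$y{\left(x,X \right)} = - \frac{1}{3 x^{2}}$
$T{\left(O \right)} = \frac{13}{3 O^{2}}$ ($T{\left(O \right)} = - \frac{1}{3 O^{2}} \left(-13\right) = \frac{13}{3 O^{2}}$)
$T{\left(85 \right)} + 84 \left(-122\right) = \frac{13}{3 \cdot 7225} + 84 \left(-122\right) = \frac{13}{3} \cdot \frac{1}{7225} - 10248 = \frac{13}{21675} - 10248 = - \frac{222125387}{21675}$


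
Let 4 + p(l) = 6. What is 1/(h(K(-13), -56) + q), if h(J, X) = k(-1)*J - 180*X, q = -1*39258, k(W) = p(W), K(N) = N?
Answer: -1/29204 ≈ -3.4242e-5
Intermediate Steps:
p(l) = 2 (p(l) = -4 + 6 = 2)
k(W) = 2
q = -39258
h(J, X) = -180*X + 2*J (h(J, X) = 2*J - 180*X = -180*X + 2*J)
1/(h(K(-13), -56) + q) = 1/((-180*(-56) + 2*(-13)) - 39258) = 1/((10080 - 26) - 39258) = 1/(10054 - 39258) = 1/(-29204) = -1/29204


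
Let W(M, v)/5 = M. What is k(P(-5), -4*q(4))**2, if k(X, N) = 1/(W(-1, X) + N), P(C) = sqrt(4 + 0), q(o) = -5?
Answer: 1/225 ≈ 0.0044444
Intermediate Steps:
W(M, v) = 5*M
P(C) = 2 (P(C) = sqrt(4) = 2)
k(X, N) = 1/(-5 + N) (k(X, N) = 1/(5*(-1) + N) = 1/(-5 + N))
k(P(-5), -4*q(4))**2 = (1/(-5 - 4*(-5)))**2 = (1/(-5 + 20))**2 = (1/15)**2 = 1/225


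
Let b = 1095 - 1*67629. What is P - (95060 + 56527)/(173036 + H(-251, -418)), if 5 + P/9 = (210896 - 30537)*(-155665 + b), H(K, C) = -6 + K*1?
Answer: -20772660806721831/57593 ≈ -3.6068e+11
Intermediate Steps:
H(K, C) = -6 + K
b = -66534 (b = 1095 - 67629 = -66534)
P = -360680305014 (P = -45 + 9*((210896 - 30537)*(-155665 - 66534)) = -45 + 9*(180359*(-222199)) = -45 + 9*(-40075589441) = -45 - 360680304969 = -360680305014)
P - (95060 + 56527)/(173036 + H(-251, -418)) = -360680305014 - (95060 + 56527)/(173036 + (-6 - 251)) = -360680305014 - 151587/(173036 - 257) = -360680305014 - 151587/172779 = -360680305014 - 1*50529/57593 = -360680305014 - 50529/57593 = -20772660806721831/57593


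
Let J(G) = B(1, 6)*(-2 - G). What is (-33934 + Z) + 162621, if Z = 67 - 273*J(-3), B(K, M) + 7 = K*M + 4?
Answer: 127935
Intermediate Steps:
B(K, M) = -3 + K*M (B(K, M) = -7 + (K*M + 4) = -7 + (4 + K*M) = -3 + K*M)
J(G) = -6 - 3*G (J(G) = (-3 + 1*6)*(-2 - G) = (-3 + 6)*(-2 - G) = 3*(-2 - G) = -6 - 3*G)
Z = -752 (Z = 67 - 273*(-6 - 3*(-3)) = 67 - 273*(-6 + 9) = 67 - 273*3 = 67 - 819 = -752)
(-33934 + Z) + 162621 = (-33934 - 752) + 162621 = -34686 + 162621 = 127935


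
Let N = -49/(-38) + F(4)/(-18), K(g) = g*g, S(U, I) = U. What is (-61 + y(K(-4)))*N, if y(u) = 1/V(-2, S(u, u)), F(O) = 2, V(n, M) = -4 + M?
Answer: -294593/4104 ≈ -71.782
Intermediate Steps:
K(g) = g**2
y(u) = 1/(-4 + u)
N = 403/342 (N = -49/(-38) + 2/(-18) = -49*(-1/38) + 2*(-1/18) = 49/38 - 1/9 = 403/342 ≈ 1.1784)
(-61 + y(K(-4)))*N = (-61 + 1/(-4 + (-4)**2))*(403/342) = (-61 + 1/(-4 + 16))*(403/342) = (-61 + 1/12)*(403/342) = -731/12*403/342 = -294593/4104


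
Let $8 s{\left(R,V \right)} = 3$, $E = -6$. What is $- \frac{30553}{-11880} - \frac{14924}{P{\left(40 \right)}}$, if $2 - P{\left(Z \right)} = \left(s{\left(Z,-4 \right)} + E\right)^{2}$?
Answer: $\frac{1629282103}{3219480} \approx 506.07$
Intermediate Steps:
$s{\left(R,V \right)} = \frac{3}{8}$ ($s{\left(R,V \right)} = \frac{1}{8} \cdot 3 = \frac{3}{8}$)
$P{\left(Z \right)} = - \frac{1897}{64}$ ($P{\left(Z \right)} = 2 - \left(\frac{3}{8} - 6\right)^{2} = 2 - \left(- \frac{45}{8}\right)^{2} = 2 - \frac{2025}{64} = - \frac{1897}{64}$)
$- \frac{30553}{-11880} - \frac{14924}{P{\left(40 \right)}} = - \frac{30553}{-11880} - \frac{14924}{- \frac{1897}{64}} = \left(-30553\right) \left(- \frac{1}{11880}\right) - - \frac{136448}{271} = \frac{30553}{11880} + \frac{136448}{271} = \frac{1629282103}{3219480}$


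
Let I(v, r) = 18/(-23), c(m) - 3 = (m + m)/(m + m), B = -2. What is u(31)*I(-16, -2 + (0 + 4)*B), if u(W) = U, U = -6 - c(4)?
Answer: 180/23 ≈ 7.8261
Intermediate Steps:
c(m) = 4 (c(m) = 3 + (m + m)/(m + m) = 3 + (2*m)/((2*m)) = 3 + (2*m)*(1/(2*m)) = 3 + 1 = 4)
U = -10 (U = -6 - 1*4 = -6 - 4 = -10)
u(W) = -10
I(v, r) = -18/23 (I(v, r) = 18*(-1/23) = -18/23)
u(31)*I(-16, -2 + (0 + 4)*B) = -10*(-18/23) = 180/23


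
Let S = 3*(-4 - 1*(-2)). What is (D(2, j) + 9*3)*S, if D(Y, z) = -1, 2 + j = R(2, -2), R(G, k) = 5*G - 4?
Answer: -156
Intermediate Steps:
R(G, k) = -4 + 5*G
j = 4 (j = -2 + (-4 + 5*2) = -2 + (-4 + 10) = -2 + 6 = 4)
S = -6 (S = 3*(-4 + 2) = 3*(-2) = -6)
(D(2, j) + 9*3)*S = (-1 + 9*3)*(-6) = (-1 + 27)*(-6) = 26*(-6) = -156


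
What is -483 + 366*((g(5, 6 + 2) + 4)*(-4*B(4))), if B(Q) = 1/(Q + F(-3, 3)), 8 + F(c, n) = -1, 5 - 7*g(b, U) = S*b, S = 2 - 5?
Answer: 53367/35 ≈ 1524.8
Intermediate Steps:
S = -3
g(b, U) = 5/7 + 3*b/7 (g(b, U) = 5/7 - (-3)*b/7 = 5/7 + 3*b/7)
F(c, n) = -9 (F(c, n) = -8 - 1 = -9)
B(Q) = 1/(-9 + Q) (B(Q) = 1/(Q - 9) = 1/(-9 + Q))
-483 + 366*((g(5, 6 + 2) + 4)*(-4*B(4))) = -483 + 366*(((5/7 + (3/7)*5) + 4)*(-4/(-9 + 4))) = -483 + 366*(((5/7 + 15/7) + 4)*(-4/(-5))) = -483 + 366*((20/7 + 4)*(-4*(-1/5))) = -483 + 366*((48/7)*(4/5)) = -483 + 366*(192/35) = -483 + 70272/35 = 53367/35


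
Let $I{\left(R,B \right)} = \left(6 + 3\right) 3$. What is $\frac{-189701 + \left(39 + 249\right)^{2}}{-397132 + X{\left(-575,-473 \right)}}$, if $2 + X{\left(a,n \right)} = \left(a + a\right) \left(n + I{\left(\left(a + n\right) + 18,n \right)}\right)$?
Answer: $- \frac{15251}{16538} \approx -0.92218$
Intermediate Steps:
$I{\left(R,B \right)} = 27$ ($I{\left(R,B \right)} = 9 \cdot 3 = 27$)
$X{\left(a,n \right)} = -2 + 2 a \left(27 + n\right)$ ($X{\left(a,n \right)} = -2 + \left(a + a\right) \left(n + 27\right) = -2 + 2 a \left(27 + n\right)$)
$\frac{-189701 + \left(39 + 249\right)^{2}}{-397132 + X{\left(-575,-473 \right)}} = \frac{-189701 + \left(39 + 249\right)^{2}}{-397132 + \left(-2 + 54 \left(-575\right) + 2 \left(-575\right) \left(-473\right)\right)} = \frac{-189701 + 288^{2}}{-397132 - -512898} = \frac{-189701 + 82944}{-397132 + 512898} = - \frac{106757}{115766} = \left(-106757\right) \frac{1}{115766} = - \frac{15251}{16538}$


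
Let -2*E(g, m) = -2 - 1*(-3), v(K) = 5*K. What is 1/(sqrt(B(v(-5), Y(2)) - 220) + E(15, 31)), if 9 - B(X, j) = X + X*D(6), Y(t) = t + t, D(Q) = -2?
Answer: -2/945 - 8*I*sqrt(59)/945 ≈ -0.0021164 - 0.065026*I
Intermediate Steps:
Y(t) = 2*t
E(g, m) = -1/2 (E(g, m) = -(-2 - 1*(-3))/2 = -(-2 + 3)/2 = -1/2*1 = -1/2)
B(X, j) = 9 + X (B(X, j) = 9 - (X + X*(-2)) = 9 - (X - 2*X) = 9 - (-1)*X = 9 + X)
1/(sqrt(B(v(-5), Y(2)) - 220) + E(15, 31)) = 1/(sqrt((9 + 5*(-5)) - 220) - 1/2) = 1/(sqrt((9 - 25) - 220) - 1/2) = 1/(sqrt(-16 - 220) - 1/2) = 1/(sqrt(-236) - 1/2) = 1/(2*I*sqrt(59) - 1/2) = 1/(-1/2 + 2*I*sqrt(59))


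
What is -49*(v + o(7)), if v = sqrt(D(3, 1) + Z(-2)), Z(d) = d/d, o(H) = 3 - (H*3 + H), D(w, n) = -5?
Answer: 1225 - 98*I ≈ 1225.0 - 98.0*I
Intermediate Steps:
o(H) = 3 - 4*H (o(H) = 3 - (3*H + H) = 3 - 4*H)
Z(d) = 1
v = 2*I (v = sqrt(-5 + 1) = sqrt(-4) = 2*I ≈ 2.0*I)
-49*(v + o(7)) = -49*(2*I + (3 - 4*7)) = -49*(2*I + (3 - 28)) = -49*(2*I - 25) = -49*(-25 + 2*I) = 1225 - 98*I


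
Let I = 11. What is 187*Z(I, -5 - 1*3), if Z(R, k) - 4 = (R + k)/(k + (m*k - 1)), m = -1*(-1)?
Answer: 715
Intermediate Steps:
m = 1
Z(R, k) = 4 + (R + k)/(-1 + 2*k) (Z(R, k) = 4 + (R + k)/(k + (1*k - 1)) = 4 + (R + k)/(k + (k - 1)) = 4 + (R + k)/(k + (-1 + k)) = 4 + (R + k)/(-1 + 2*k))
187*Z(I, -5 - 1*3) = 187*((-4 + 11 + 9*(-5 - 1*3))/(-1 + 2*(-5 - 1*3))) = 187*((-4 + 11 + 9*(-5 - 3))/(-1 + 2*(-5 - 3))) = 187*((-4 + 11 + 9*(-8))/(-1 + 2*(-8))) = 187*((-4 + 11 - 72)/(-1 - 16)) = 187*(-65/(-17)) = 187*(-1/17*(-65)) = 187*(65/17) = 715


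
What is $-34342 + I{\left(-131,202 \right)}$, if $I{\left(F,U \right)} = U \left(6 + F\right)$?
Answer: $-59592$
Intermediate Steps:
$-34342 + I{\left(-131,202 \right)} = -34342 + 202 \left(6 - 131\right) = -34342 + 202 \left(-125\right) = -34342 - 25250 = -59592$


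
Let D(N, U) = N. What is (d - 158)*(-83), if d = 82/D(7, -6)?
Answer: 84992/7 ≈ 12142.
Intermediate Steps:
d = 82/7 ≈ 11.714
(d - 158)*(-83) = (82/7 - 158)*(-83) = -1024/7*(-83) = 84992/7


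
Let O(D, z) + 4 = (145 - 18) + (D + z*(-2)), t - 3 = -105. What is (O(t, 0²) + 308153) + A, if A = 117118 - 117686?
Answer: 307606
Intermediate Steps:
t = -102 (t = 3 - 105 = -102)
A = -568
O(D, z) = 123 + D - 2*z (O(D, z) = -4 + ((145 - 18) + (D + z*(-2))) = -4 + (127 + (D - 2*z)) = -4 + (127 + D - 2*z) = 123 + D - 2*z)
(O(t, 0²) + 308153) + A = ((123 - 102 - 2*0²) + 308153) - 568 = ((123 - 102 - 2*0) + 308153) - 568 = ((123 - 102 + 0) + 308153) - 568 = (21 + 308153) - 568 = 308174 - 568 = 307606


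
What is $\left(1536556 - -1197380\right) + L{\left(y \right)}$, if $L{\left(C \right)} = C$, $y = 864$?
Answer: $2734800$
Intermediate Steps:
$\left(1536556 - -1197380\right) + L{\left(y \right)} = \left(1536556 - -1197380\right) + 864 = \left(1536556 + 1197380\right) + 864 = 2733936 + 864 = 2734800$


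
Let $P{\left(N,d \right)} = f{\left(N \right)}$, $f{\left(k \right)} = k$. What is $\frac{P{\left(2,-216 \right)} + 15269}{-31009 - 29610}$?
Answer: $- \frac{15271}{60619} \approx -0.25192$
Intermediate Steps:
$P{\left(N,d \right)} = N$
$\frac{P{\left(2,-216 \right)} + 15269}{-31009 - 29610} = \frac{2 + 15269}{-31009 - 29610} = \frac{15271}{-60619} = 15271 \left(- \frac{1}{60619}\right) = - \frac{15271}{60619}$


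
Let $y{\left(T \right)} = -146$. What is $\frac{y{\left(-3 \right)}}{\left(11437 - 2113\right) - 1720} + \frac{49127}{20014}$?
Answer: $\frac{46329958}{19023307} \approx 2.4354$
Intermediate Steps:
$\frac{y{\left(-3 \right)}}{\left(11437 - 2113\right) - 1720} + \frac{49127}{20014} = - \frac{146}{\left(11437 - 2113\right) - 1720} + \frac{49127}{20014} = - \frac{146}{\left(11437 - 2113\right) - 1720} + 49127 \cdot \frac{1}{20014} = - \frac{146}{9324 - 1720} + \frac{49127}{20014} = - \frac{146}{7604} + \frac{49127}{20014} = \left(-146\right) \frac{1}{7604} + \frac{49127}{20014} = - \frac{73}{3802} + \frac{49127}{20014} = \frac{46329958}{19023307}$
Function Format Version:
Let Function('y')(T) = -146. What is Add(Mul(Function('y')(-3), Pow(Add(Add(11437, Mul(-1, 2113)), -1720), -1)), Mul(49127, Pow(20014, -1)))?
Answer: Rational(46329958, 19023307) ≈ 2.4354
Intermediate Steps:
Add(Mul(Function('y')(-3), Pow(Add(Add(11437, Mul(-1, 2113)), -1720), -1)), Mul(49127, Pow(20014, -1))) = Add(Mul(-146, Pow(Add(Add(11437, Mul(-1, 2113)), -1720), -1)), Mul(49127, Pow(20014, -1))) = Add(Mul(-146, Pow(Add(Add(11437, -2113), -1720), -1)), Mul(49127, Rational(1, 20014))) = Add(Mul(-146, Pow(Add(9324, -1720), -1)), Rational(49127, 20014)) = Add(Mul(-146, Pow(7604, -1)), Rational(49127, 20014)) = Add(Mul(-146, Rational(1, 7604)), Rational(49127, 20014)) = Add(Rational(-73, 3802), Rational(49127, 20014)) = Rational(46329958, 19023307)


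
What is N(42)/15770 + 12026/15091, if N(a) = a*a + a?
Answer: 108452183/118992535 ≈ 0.91142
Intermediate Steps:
N(a) = a + a² (N(a) = a² + a = a + a²)
N(42)/15770 + 12026/15091 = (42*(1 + 42))/15770 + 12026/15091 = (42*43)*(1/15770) + 12026*(1/15091) = 1806*(1/15770) + 12026/15091 = 903/7885 + 12026/15091 = 108452183/118992535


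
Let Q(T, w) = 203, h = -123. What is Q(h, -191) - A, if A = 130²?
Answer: -16697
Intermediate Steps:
A = 16900
Q(h, -191) - A = 203 - 1*16900 = 203 - 16900 = -16697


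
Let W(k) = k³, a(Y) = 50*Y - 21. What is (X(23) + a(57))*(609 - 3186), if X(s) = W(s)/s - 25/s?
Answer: -198967593/23 ≈ -8.6508e+6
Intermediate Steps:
a(Y) = -21 + 50*Y
X(s) = s² - 25/s (X(s) = s³/s - 25/s = s² - 25/s)
(X(23) + a(57))*(609 - 3186) = ((-25 + 23³)/23 + (-21 + 50*57))*(609 - 3186) = ((-25 + 12167)/23 + (-21 + 2850))*(-2577) = ((1/23)*12142 + 2829)*(-2577) = (12142/23 + 2829)*(-2577) = (77209/23)*(-2577) = -198967593/23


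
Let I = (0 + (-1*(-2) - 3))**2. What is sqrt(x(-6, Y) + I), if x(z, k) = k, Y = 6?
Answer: sqrt(7) ≈ 2.6458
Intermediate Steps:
I = 1 (I = (0 + (2 - 3))**2 = (0 - 1)**2 = (-1)**2 = 1)
sqrt(x(-6, Y) + I) = sqrt(6 + 1) = sqrt(7)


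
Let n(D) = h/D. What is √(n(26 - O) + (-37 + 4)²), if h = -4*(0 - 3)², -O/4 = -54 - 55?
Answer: 3*√5085435/205 ≈ 33.001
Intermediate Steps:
O = 436 (O = -4*(-54 - 55) = -4*(-109) = 436)
h = -36 (h = -4*(-3)² = -4*9 = -36)
n(D) = -36/D
√(n(26 - O) + (-37 + 4)²) = √(-36/(26 - 1*436) + (-37 + 4)²) = √(-36/(26 - 436) + (-33)²) = √(-36/(-410) + 1089) = √(-36*(-1/410) + 1089) = √(18/205 + 1089) = √(223263/205) = 3*√5085435/205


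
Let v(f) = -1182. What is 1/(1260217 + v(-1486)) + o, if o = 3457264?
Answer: 4352816380241/1259035 ≈ 3.4573e+6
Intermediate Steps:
1/(1260217 + v(-1486)) + o = 1/(1260217 - 1182) + 3457264 = 1/1259035 + 3457264 = 4352816380241/1259035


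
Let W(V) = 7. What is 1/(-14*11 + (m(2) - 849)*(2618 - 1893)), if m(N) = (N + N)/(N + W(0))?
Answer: -9/5538211 ≈ -1.6251e-6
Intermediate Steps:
m(N) = 2*N/(7 + N) (m(N) = (N + N)/(N + 7) = (2*N)/(7 + N) = 2*N/(7 + N))
1/(-14*11 + (m(2) - 849)*(2618 - 1893)) = 1/(-14*11 + (2*2/(7 + 2) - 849)*(2618 - 1893)) = 1/(-154 + (2*2/9 - 849)*725) = 1/(-154 + (2*2*(⅑) - 849)*725) = 1/(-154 + (4/9 - 849)*725) = 1/(-154 - 7637/9*725) = 1/(-154 - 5536825/9) = 1/(-5538211/9) = -9/5538211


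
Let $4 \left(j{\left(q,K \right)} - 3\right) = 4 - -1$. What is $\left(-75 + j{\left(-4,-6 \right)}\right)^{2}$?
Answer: $\frac{80089}{16} \approx 5005.6$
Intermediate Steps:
$j{\left(q,K \right)} = \frac{17}{4}$ ($j{\left(q,K \right)} = 3 + \frac{4 - -1}{4} = 3 + \frac{4 + 1}{4} = 3 + \frac{1}{4} \cdot 5 = 3 + \frac{5}{4} = \frac{17}{4}$)
$\left(-75 + j{\left(-4,-6 \right)}\right)^{2} = \left(-75 + \frac{17}{4}\right)^{2} = \left(- \frac{283}{4}\right)^{2} = \frac{80089}{16}$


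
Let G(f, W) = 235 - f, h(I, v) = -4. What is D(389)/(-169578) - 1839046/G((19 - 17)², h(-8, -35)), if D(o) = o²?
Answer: -9451415083/1187046 ≈ -7962.1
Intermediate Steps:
D(389)/(-169578) - 1839046/G((19 - 17)², h(-8, -35)) = 389²/(-169578) - 1839046/(235 - (19 - 17)²) = 151321*(-1/169578) - 1839046/(235 - 1*2²) = -151321/169578 - 1839046/(235 - 1*4) = -151321/169578 - 1839046/(235 - 4) = -151321/169578 - 1839046/231 = -151321/169578 - 1839046*1/231 = -151321/169578 - 167186/21 = -9451415083/1187046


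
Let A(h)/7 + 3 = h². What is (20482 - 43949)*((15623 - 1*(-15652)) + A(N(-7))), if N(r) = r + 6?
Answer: -733601887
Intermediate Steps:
N(r) = 6 + r
A(h) = -21 + 7*h²
(20482 - 43949)*((15623 - 1*(-15652)) + A(N(-7))) = (20482 - 43949)*((15623 - 1*(-15652)) + (-21 + 7*(6 - 7)²)) = -23467*((15623 + 15652) + (-21 + 7*(-1)²)) = -23467*(31275 + (-21 + 7*1)) = -23467*(31275 + (-21 + 7)) = -23467*(31275 - 14) = -23467*31261 = -733601887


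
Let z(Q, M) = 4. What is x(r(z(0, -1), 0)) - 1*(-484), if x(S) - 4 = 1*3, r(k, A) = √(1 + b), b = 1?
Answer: 491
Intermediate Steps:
r(k, A) = √2 (r(k, A) = √(1 + 1) = √2)
x(S) = 7 (x(S) = 4 + 1*3 = 4 + 3 = 7)
x(r(z(0, -1), 0)) - 1*(-484) = 7 - 1*(-484) = 7 + 484 = 491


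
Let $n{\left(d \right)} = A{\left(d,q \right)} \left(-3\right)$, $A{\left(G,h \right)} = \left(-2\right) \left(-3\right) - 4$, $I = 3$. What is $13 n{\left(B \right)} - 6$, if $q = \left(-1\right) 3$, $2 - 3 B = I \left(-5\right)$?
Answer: $-84$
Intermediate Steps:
$B = \frac{17}{3}$ ($B = \frac{2}{3} - \frac{3 \left(-5\right)}{3} = \frac{2}{3} - -5 = \frac{2}{3} + 5 = \frac{17}{3} \approx 5.6667$)
$q = -3$
$A{\left(G,h \right)} = 2$ ($A{\left(G,h \right)} = 6 - 4 = 2$)
$n{\left(d \right)} = -6$ ($n{\left(d \right)} = 2 \left(-3\right) = -6$)
$13 n{\left(B \right)} - 6 = 13 \left(-6\right) - 6 = -78 - 6 = -84$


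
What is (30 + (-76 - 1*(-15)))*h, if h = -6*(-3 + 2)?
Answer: -186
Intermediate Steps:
h = 6 (h = -6*(-1) = 6)
(30 + (-76 - 1*(-15)))*h = (30 + (-76 - 1*(-15)))*6 = (30 + (-76 + 15))*6 = (30 - 61)*6 = -31*6 = -186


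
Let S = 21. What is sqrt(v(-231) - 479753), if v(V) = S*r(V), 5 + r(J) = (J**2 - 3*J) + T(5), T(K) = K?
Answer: sqrt(655381) ≈ 809.56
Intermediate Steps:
r(J) = J**2 - 3*J (r(J) = -5 + ((J**2 - 3*J) + 5) = -5 + (5 + J**2 - 3*J) = J**2 - 3*J)
v(V) = 21*V*(-3 + V) (v(V) = 21*(V*(-3 + V)) = 21*V*(-3 + V))
sqrt(v(-231) - 479753) = sqrt(21*(-231)*(-3 - 231) - 479753) = sqrt(21*(-231)*(-234) - 479753) = sqrt(1135134 - 479753) = sqrt(655381)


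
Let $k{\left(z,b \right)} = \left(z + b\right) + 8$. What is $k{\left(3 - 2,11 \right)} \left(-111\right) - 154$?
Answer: $-2374$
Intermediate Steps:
$k{\left(z,b \right)} = 8 + b + z$ ($k{\left(z,b \right)} = \left(b + z\right) + 8 = 8 + b + z$)
$k{\left(3 - 2,11 \right)} \left(-111\right) - 154 = \left(8 + 11 + \left(3 - 2\right)\right) \left(-111\right) - 154 = \left(8 + 11 + 1\right) \left(-111\right) - 154 = 20 \left(-111\right) - 154 = -2220 - 154 = -2374$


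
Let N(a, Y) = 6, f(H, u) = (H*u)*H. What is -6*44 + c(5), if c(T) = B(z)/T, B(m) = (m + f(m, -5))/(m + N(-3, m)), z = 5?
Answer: -2928/11 ≈ -266.18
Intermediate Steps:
f(H, u) = u*H²
B(m) = (m - 5*m²)/(6 + m) (B(m) = (m - 5*m²)/(m + 6) = (m - 5*m²)/(6 + m))
c(T) = -120/(11*T) (c(T) = (5*(1 - 5*5)/(6 + 5))/T = (5*(1 - 25)/11)/T = (5*(1/11)*(-24))/T = -120/(11*T))
-6*44 + c(5) = -6*44 - 120/11/5 = -264 - 120/11*⅕ = -264 - 24/11 = -2928/11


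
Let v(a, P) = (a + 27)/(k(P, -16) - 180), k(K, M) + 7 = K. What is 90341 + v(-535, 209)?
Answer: 993497/11 ≈ 90318.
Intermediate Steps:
k(K, M) = -7 + K
v(a, P) = (27 + a)/(-187 + P) (v(a, P) = (a + 27)/((-7 + P) - 180) = (27 + a)/(-187 + P))
90341 + v(-535, 209) = 90341 + (27 - 535)/(-187 + 209) = 90341 - 508/22 = 90341 + (1/22)*(-508) = 90341 - 254/11 = 993497/11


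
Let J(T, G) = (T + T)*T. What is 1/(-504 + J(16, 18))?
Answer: ⅛ ≈ 0.12500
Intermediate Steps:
J(T, G) = 2*T² (J(T, G) = (2*T)*T = 2*T²)
1/(-504 + J(16, 18)) = 1/(-504 + 2*16²) = 1/(-504 + 2*256) = 1/(-504 + 512) = 1/8 = ⅛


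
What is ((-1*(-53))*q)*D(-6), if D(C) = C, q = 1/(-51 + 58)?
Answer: -318/7 ≈ -45.429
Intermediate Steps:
q = ⅐ (q = 1/7 = ⅐ ≈ 0.14286)
((-1*(-53))*q)*D(-6) = (-1*(-53)*(⅐))*(-6) = (53*(⅐))*(-6) = (53/7)*(-6) = -318/7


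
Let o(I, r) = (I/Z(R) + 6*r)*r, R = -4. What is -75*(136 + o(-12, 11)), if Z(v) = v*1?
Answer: -67125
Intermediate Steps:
Z(v) = v
o(I, r) = r*(6*r - I/4) (o(I, r) = (I/(-4) + 6*r)*r = (-I/4 + 6*r)*r = (6*r - I/4)*r = r*(6*r - I/4))
-75*(136 + o(-12, 11)) = -75*(136 + (¼)*11*(-1*(-12) + 24*11)) = -75*(136 + (¼)*11*(12 + 264)) = -75*(136 + (¼)*11*276) = -75*(136 + 759) = -75*895 = -67125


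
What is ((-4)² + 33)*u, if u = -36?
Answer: -1764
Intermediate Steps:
((-4)² + 33)*u = ((-4)² + 33)*(-36) = (16 + 33)*(-36) = 49*(-36) = -1764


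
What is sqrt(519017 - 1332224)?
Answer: I*sqrt(813207) ≈ 901.78*I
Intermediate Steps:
sqrt(519017 - 1332224) = sqrt(-813207) = I*sqrt(813207)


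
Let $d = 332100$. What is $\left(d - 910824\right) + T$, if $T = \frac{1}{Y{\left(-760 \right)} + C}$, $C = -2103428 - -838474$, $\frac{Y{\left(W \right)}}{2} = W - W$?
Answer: $- \frac{732059238697}{1264954} \approx -5.7872 \cdot 10^{5}$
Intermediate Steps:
$Y{\left(W \right)} = 0$ ($Y{\left(W \right)} = 2 \left(W - W\right) = 2 \cdot 0 = 0$)
$C = -1264954$ ($C = -2103428 + 838474 = -1264954$)
$T = - \frac{1}{1264954}$ ($T = \frac{1}{0 - 1264954} = \frac{1}{-1264954} = - \frac{1}{1264954} \approx -7.9054 \cdot 10^{-7}$)
$\left(d - 910824\right) + T = \left(332100 - 910824\right) - \frac{1}{1264954} = -578724 - \frac{1}{1264954} = - \frac{732059238697}{1264954}$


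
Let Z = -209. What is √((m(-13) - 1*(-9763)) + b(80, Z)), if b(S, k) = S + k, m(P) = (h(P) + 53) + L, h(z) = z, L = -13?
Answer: √9661 ≈ 98.290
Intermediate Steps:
m(P) = 40 + P (m(P) = (P + 53) - 13 = (53 + P) - 13 = 40 + P)
√((m(-13) - 1*(-9763)) + b(80, Z)) = √(((40 - 13) - 1*(-9763)) + (80 - 209)) = √((27 + 9763) - 129) = √(9790 - 129) = √9661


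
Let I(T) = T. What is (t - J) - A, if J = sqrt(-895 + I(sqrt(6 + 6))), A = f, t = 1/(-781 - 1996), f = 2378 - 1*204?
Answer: -6037199/2777 - I*sqrt(895 - 2*sqrt(3)) ≈ -2174.0 - 29.859*I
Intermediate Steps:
f = 2174 (f = 2378 - 204 = 2174)
t = -1/2777 (t = 1/(-2777) = -1/2777 ≈ -0.00036010)
A = 2174
J = sqrt(-895 + 2*sqrt(3)) (J = sqrt(-895 + sqrt(6 + 6)) = sqrt(-895 + sqrt(12)) = sqrt(-895 + 2*sqrt(3)) ≈ 29.859*I)
(t - J) - A = (-1/2777 - sqrt(-895 + 2*sqrt(3))) - 1*2174 = (-1/2777 - sqrt(-895 + 2*sqrt(3))) - 2174 = -6037199/2777 - sqrt(-895 + 2*sqrt(3))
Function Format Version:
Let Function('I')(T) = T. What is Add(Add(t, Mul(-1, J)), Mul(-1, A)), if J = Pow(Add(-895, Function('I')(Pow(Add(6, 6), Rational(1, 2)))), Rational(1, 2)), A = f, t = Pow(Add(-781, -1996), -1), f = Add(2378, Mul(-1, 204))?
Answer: Add(Rational(-6037199, 2777), Mul(-1, I, Pow(Add(895, Mul(-2, Pow(3, Rational(1, 2)))), Rational(1, 2)))) ≈ Add(-2174.0, Mul(-29.859, I))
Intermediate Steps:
f = 2174 (f = Add(2378, -204) = 2174)
t = Rational(-1, 2777) (t = Pow(-2777, -1) = Rational(-1, 2777) ≈ -0.00036010)
A = 2174
J = Pow(Add(-895, Mul(2, Pow(3, Rational(1, 2)))), Rational(1, 2)) (J = Pow(Add(-895, Pow(Add(6, 6), Rational(1, 2))), Rational(1, 2)) = Pow(Add(-895, Pow(12, Rational(1, 2))), Rational(1, 2)) = Pow(Add(-895, Mul(2, Pow(3, Rational(1, 2)))), Rational(1, 2)) ≈ Mul(29.859, I))
Add(Add(t, Mul(-1, J)), Mul(-1, A)) = Add(Add(Rational(-1, 2777), Mul(-1, Pow(Add(-895, Mul(2, Pow(3, Rational(1, 2)))), Rational(1, 2)))), Mul(-1, 2174)) = Add(Add(Rational(-1, 2777), Mul(-1, Pow(Add(-895, Mul(2, Pow(3, Rational(1, 2)))), Rational(1, 2)))), -2174) = Add(Rational(-6037199, 2777), Mul(-1, Pow(Add(-895, Mul(2, Pow(3, Rational(1, 2)))), Rational(1, 2))))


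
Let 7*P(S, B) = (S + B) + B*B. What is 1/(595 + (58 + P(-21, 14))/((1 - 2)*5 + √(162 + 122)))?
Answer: 909/542300 - √71/542300 ≈ 0.0016607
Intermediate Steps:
P(S, B) = B/7 + S/7 + B²/7 (P(S, B) = ((S + B) + B*B)/7 = ((B + S) + B²)/7 = (B + S + B²)/7 = B/7 + S/7 + B²/7)
1/(595 + (58 + P(-21, 14))/((1 - 2)*5 + √(162 + 122))) = 1/(595 + (58 + ((⅐)*14 + (⅐)*(-21) + (⅐)*14²))/((1 - 2)*5 + √(162 + 122))) = 1/(595 + (58 + (2 - 3 + (⅐)*196))/(-1*5 + √284)) = 1/(595 + (58 + (2 - 3 + 28))/(-5 + 2*√71)) = 1/(595 + (58 + 27)/(-5 + 2*√71)) = 1/(595 + 85/(-5 + 2*√71))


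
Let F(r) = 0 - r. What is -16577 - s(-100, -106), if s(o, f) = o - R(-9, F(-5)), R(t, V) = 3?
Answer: -16474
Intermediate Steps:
F(r) = -r
s(o, f) = -3 + o (s(o, f) = o - 1*3 = o - 3 = -3 + o)
-16577 - s(-100, -106) = -16577 - (-3 - 100) = -16577 - 1*(-103) = -16577 + 103 = -16474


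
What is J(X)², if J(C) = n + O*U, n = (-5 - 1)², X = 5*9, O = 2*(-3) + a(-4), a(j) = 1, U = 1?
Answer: 961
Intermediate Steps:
O = -5 (O = 2*(-3) + 1 = -6 + 1 = -5)
X = 45
n = 36 (n = (-6)² = 36)
J(C) = 31 (J(C) = 36 - 5*1 = 36 - 5 = 31)
J(X)² = 31² = 961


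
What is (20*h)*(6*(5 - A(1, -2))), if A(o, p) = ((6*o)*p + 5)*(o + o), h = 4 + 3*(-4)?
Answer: -18240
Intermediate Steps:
h = -8 (h = 4 - 12 = -8)
A(o, p) = 2*o*(5 + 6*o*p) (A(o, p) = (6*o*p + 5)*(2*o) = (5 + 6*o*p)*(2*o) = 2*o*(5 + 6*o*p))
(20*h)*(6*(5 - A(1, -2))) = (20*(-8))*(6*(5 - 2*(5 + 6*1*(-2)))) = -960*(5 - 2*(5 - 12)) = -960*(5 - 2*(-7)) = -960*(5 - 1*(-14)) = -960*(5 + 14) = -960*19 = -160*114 = -18240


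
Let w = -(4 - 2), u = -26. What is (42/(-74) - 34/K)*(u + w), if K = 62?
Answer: 35840/1147 ≈ 31.247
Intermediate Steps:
w = -2 (w = -1*2 = -2)
(42/(-74) - 34/K)*(u + w) = (42/(-74) - 34/62)*(-26 - 2) = (42*(-1/74) - 34*1/62)*(-28) = (-21/37 - 17/31)*(-28) = -1280/1147*(-28) = 35840/1147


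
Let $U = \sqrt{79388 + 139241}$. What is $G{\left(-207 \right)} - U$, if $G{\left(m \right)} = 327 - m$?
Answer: $534 - \sqrt{218629} \approx 66.422$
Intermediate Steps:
$U = \sqrt{218629} \approx 467.58$
$G{\left(-207 \right)} - U = \left(327 - -207\right) - \sqrt{218629} = \left(327 + 207\right) - \sqrt{218629} = 534 - \sqrt{218629}$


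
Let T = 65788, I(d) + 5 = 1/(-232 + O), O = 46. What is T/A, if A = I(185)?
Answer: -12236568/931 ≈ -13143.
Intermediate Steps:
I(d) = -931/186 (I(d) = -5 + 1/(-232 + 46) = -5 + 1/(-186) = -5 - 1/186 = -931/186)
A = -931/186 ≈ -5.0054
T/A = 65788/(-931/186) = 65788*(-186/931) = -12236568/931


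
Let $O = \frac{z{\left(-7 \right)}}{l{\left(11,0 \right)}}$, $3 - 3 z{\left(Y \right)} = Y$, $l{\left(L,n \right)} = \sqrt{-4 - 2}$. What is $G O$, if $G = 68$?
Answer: $- \frac{340 i \sqrt{6}}{9} \approx - 92.536 i$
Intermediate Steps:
$l{\left(L,n \right)} = i \sqrt{6}$ ($l{\left(L,n \right)} = \sqrt{-4 - 2} = \sqrt{-6} = i \sqrt{6}$)
$z{\left(Y \right)} = 1 - \frac{Y}{3}$
$O = - \frac{5 i \sqrt{6}}{9}$ ($O = \frac{1 - - \frac{7}{3}}{i \sqrt{6}} = \left(1 + \frac{7}{3}\right) \left(- \frac{i \sqrt{6}}{6}\right) = \frac{10 \left(- \frac{i \sqrt{6}}{6}\right)}{3} = - \frac{5 i \sqrt{6}}{9} \approx - 1.3608 i$)
$G O = 68 \left(- \frac{5 i \sqrt{6}}{9}\right) = - \frac{340 i \sqrt{6}}{9}$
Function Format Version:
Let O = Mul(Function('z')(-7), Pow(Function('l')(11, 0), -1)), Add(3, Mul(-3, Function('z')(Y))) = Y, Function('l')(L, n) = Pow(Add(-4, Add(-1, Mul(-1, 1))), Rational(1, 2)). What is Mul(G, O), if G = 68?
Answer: Mul(Rational(-340, 9), I, Pow(6, Rational(1, 2))) ≈ Mul(-92.536, I)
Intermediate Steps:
Function('l')(L, n) = Mul(I, Pow(6, Rational(1, 2))) (Function('l')(L, n) = Pow(Add(-4, Add(-1, -1)), Rational(1, 2)) = Pow(Add(-4, -2), Rational(1, 2)) = Pow(-6, Rational(1, 2)) = Mul(I, Pow(6, Rational(1, 2))))
Function('z')(Y) = Add(1, Mul(Rational(-1, 3), Y))
O = Mul(Rational(-5, 9), I, Pow(6, Rational(1, 2))) (O = Mul(Add(1, Mul(Rational(-1, 3), -7)), Pow(Mul(I, Pow(6, Rational(1, 2))), -1)) = Mul(Add(1, Rational(7, 3)), Mul(Rational(-1, 6), I, Pow(6, Rational(1, 2)))) = Mul(Rational(10, 3), Mul(Rational(-1, 6), I, Pow(6, Rational(1, 2)))) = Mul(Rational(-5, 9), I, Pow(6, Rational(1, 2))) ≈ Mul(-1.3608, I))
Mul(G, O) = Mul(68, Mul(Rational(-5, 9), I, Pow(6, Rational(1, 2)))) = Mul(Rational(-340, 9), I, Pow(6, Rational(1, 2)))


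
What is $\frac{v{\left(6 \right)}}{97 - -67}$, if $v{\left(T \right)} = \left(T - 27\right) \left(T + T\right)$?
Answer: $- \frac{63}{41} \approx -1.5366$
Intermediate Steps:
$v{\left(T \right)} = 2 T \left(-27 + T\right)$ ($v{\left(T \right)} = \left(-27 + T\right) 2 T = 2 T \left(-27 + T\right)$)
$\frac{v{\left(6 \right)}}{97 - -67} = \frac{2 \cdot 6 \left(-27 + 6\right)}{97 - -67} = \frac{2 \cdot 6 \left(-21\right)}{97 + 67} = - \frac{252}{164} = \left(-252\right) \frac{1}{164} = - \frac{63}{41}$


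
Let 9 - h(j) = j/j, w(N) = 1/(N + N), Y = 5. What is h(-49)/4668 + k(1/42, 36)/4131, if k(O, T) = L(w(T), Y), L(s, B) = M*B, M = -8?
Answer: -12806/1606959 ≈ -0.0079691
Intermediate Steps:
w(N) = 1/(2*N)
h(j) = 8 (h(j) = 9 - j/j = 9 - 1*1 = 9 - 1 = 8)
L(s, B) = -8*B
k(O, T) = -40 (k(O, T) = -8*5 = -40)
h(-49)/4668 + k(1/42, 36)/4131 = 8/4668 - 40/4131 = 8*(1/4668) - 40*1/4131 = 2/1167 - 40/4131 = -12806/1606959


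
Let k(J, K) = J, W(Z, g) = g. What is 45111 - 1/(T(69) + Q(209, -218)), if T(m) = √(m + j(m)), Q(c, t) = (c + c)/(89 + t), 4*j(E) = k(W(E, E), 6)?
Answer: 227460678951/5042249 - 33282*√345/5042249 ≈ 45111.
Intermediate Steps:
j(E) = E/4
Q(c, t) = 2*c/(89 + t) (Q(c, t) = (2*c)/(89 + t) = 2*c/(89 + t))
T(m) = √5*√m/2 (T(m) = √(m + m/4) = √(5*m/4) = √5*√m/2)
45111 - 1/(T(69) + Q(209, -218)) = 45111 - 1/(√5*√69/2 + 2*209/(89 - 218)) = 45111 - 1/(√345/2 + 2*209/(-129)) = 45111 - 1/(√345/2 + 2*209*(-1/129)) = 45111 - 1/(√345/2 - 418/129) = 45111 - 1/(-418/129 + √345/2)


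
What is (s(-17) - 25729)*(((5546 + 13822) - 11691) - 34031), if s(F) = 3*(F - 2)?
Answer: 679564244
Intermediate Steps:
s(F) = -6 + 3*F (s(F) = 3*(-2 + F) = -6 + 3*F)
(s(-17) - 25729)*(((5546 + 13822) - 11691) - 34031) = ((-6 + 3*(-17)) - 25729)*(((5546 + 13822) - 11691) - 34031) = ((-6 - 51) - 25729)*((19368 - 11691) - 34031) = (-57 - 25729)*(7677 - 34031) = -25786*(-26354) = 679564244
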